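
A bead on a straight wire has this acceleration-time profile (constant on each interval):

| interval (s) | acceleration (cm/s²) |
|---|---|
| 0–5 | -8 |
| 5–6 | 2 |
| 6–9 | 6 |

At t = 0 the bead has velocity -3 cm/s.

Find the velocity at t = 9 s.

-23 cm/s

Δv equals the area under the a-t graph; then v = v₀ + Δv.
0–5 s: -8 × 5 = -40 cm/s
5–6 s: 2 × 1 = 2 cm/s
6–9 s: 6 × 3 = 18 cm/s
Δv = -20 cm/s, so v(9) = -3 + (-20) = -23 cm/s.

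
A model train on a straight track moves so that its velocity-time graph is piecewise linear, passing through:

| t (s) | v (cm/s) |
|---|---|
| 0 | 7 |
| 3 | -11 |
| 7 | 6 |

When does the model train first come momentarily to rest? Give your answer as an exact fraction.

v changes sign on 0–3 s (from 7 to -11); the graph is linear there, so v = 0 at t = 0 + (-7)·(3 − 0)/(-11 − 7) = 7/6 s.

t = 7/6 s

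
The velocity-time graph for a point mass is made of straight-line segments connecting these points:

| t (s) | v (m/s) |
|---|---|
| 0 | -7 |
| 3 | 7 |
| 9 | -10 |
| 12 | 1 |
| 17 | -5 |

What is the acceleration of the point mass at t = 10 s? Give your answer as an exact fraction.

Acceleration is the slope of the v-t graph on 9–12 s: (1 − -10)/(12 − 9) = 11/3 m/s².

11/3 m/s²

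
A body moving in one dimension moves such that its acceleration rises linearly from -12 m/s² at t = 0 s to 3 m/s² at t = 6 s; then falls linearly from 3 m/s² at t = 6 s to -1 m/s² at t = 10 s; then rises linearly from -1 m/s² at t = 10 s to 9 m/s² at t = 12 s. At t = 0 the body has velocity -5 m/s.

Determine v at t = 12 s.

Δv equals the area under the a-t graph; then v = v₀ + Δv.
0–6 s: ½(-12 + 3)(6) = -27 m/s
6–10 s: ½(3 + -1)(4) = 4 m/s
10–12 s: ½(-1 + 9)(2) = 8 m/s
Δv = -15 m/s, so v(12) = -5 + (-15) = -20 m/s.

-20 m/s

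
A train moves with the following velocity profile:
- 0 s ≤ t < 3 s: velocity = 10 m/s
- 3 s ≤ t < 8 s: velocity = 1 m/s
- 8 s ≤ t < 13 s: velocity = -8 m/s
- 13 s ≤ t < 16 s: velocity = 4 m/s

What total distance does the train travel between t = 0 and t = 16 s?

Distance (not displacement) is the total path length: add the absolute areas under v-t.
0–3 s: |10| × 3 = 30 m
3–8 s: |1| × 5 = 5 m
8–13 s: |-8| × 5 = 40 m
13–16 s: |4| × 3 = 12 m
Total distance = 87 m

87 m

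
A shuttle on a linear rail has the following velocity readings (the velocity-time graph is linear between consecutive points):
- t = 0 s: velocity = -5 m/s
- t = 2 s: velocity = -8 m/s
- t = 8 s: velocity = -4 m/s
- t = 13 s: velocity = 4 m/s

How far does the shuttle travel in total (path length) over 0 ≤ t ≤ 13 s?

Distance (not displacement) is the total path length: add the absolute areas under v-t.
0–2 s: |½(-5 + -8)(2)| = 13 m
2–8 s: |½(-8 + -4)(6)| = 36 m
8–13 s: v = 0 at t = 10.5 s; triangle areas 5 + 5 = 10 m
Total distance = 59 m

59 m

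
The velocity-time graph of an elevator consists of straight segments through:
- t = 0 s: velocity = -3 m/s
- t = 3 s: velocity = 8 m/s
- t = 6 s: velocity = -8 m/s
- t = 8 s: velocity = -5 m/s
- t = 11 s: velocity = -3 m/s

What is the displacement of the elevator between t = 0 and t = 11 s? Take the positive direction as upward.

-17.5 m

Displacement is the signed area under the v-t curve.
0–3 s: ½(-3 + 8)(3) = 7.5 m
3–6 s: ½(8 + -8)(3) = 0 m
6–8 s: ½(-8 + -5)(2) = -13 m
8–11 s: ½(-5 + -3)(3) = -12 m
Net displacement = -17.5 m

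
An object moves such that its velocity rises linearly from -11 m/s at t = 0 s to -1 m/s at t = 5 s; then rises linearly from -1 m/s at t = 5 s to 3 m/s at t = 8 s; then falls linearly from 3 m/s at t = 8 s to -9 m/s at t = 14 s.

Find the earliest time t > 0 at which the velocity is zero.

t = 5.75 s

v changes sign on 5–8 s (from -1 to 3); the graph is linear there, so v = 0 at t = 5 + (1)·(8 − 5)/(3 − -1) = 5.75 s.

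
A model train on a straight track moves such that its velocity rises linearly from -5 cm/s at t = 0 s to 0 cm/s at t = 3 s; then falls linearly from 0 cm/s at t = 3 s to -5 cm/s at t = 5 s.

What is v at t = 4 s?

-2.5 cm/s

On 3–5 s the graph is linear from 0 to -5 cm/s: v(4) = 0 + (-5 − 0)·(4 − 3)/(5 − 3) = -2.5 cm/s.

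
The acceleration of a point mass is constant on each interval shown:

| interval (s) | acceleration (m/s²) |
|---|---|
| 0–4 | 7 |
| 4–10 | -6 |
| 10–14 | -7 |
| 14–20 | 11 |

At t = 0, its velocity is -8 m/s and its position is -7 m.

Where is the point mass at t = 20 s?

On each constant-a segment, Δv = aΔt and Δx = v₀Δt + ½aΔt²; chain segment to segment.
0–4 s: v starts -8 m/s; Δx = -8·4 + ½·7·4² = 24 m; v ends 20 m/s.
4–10 s: v starts 20 m/s; Δx = 20·6 + ½·-6·6² = 12 m; v ends -16 m/s.
10–14 s: v starts -16 m/s; Δx = -16·4 + ½·-7·4² = -120 m; v ends -44 m/s.
14–20 s: v starts -44 m/s; Δx = -44·6 + ½·11·6² = -66 m; v ends 22 m/s.
x(20) = -7 + Σ Δx = -157 m.

-157 m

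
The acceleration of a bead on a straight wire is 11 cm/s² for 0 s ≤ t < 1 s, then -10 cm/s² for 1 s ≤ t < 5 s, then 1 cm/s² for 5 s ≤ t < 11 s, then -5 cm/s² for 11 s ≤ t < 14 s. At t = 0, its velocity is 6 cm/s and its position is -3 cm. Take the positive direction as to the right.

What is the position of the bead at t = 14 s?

-197 cm

On each constant-a segment, Δv = aΔt and Δx = v₀Δt + ½aΔt²; chain segment to segment.
0–1 s: v starts 6 cm/s; Δx = 6·1 + ½·11·1² = 11.5 cm; v ends 17 cm/s.
1–5 s: v starts 17 cm/s; Δx = 17·4 + ½·-10·4² = -12 cm; v ends -23 cm/s.
5–11 s: v starts -23 cm/s; Δx = -23·6 + ½·1·6² = -120 cm; v ends -17 cm/s.
11–14 s: v starts -17 cm/s; Δx = -17·3 + ½·-5·3² = -73.5 cm; v ends -32 cm/s.
x(14) = -3 + Σ Δx = -197 cm.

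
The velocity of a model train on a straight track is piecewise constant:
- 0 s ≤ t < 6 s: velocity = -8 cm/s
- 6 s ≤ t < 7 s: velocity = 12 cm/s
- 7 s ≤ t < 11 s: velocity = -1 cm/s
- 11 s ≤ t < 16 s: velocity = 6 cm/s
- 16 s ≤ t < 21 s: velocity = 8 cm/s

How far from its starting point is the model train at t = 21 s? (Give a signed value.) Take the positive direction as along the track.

30 cm

Displacement is the signed area under the v-t curve.
0–6 s: -8 × 6 = -48 cm
6–7 s: 12 × 1 = 12 cm
7–11 s: -1 × 4 = -4 cm
11–16 s: 6 × 5 = 30 cm
16–21 s: 8 × 5 = 40 cm
Net displacement = 30 cm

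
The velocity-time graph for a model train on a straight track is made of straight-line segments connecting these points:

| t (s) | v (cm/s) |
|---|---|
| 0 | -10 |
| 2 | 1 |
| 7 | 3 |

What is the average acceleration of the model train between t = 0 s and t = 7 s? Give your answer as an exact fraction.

Average acceleration = Δv/Δt = (3 − -10)/(7 − 0) = 13/7 cm/s².

13/7 cm/s²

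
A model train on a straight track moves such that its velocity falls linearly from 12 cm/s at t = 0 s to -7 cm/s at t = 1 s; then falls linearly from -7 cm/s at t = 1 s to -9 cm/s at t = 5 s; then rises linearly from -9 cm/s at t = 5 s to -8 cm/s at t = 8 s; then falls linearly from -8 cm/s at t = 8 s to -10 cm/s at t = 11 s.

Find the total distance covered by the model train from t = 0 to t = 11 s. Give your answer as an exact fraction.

Distance (not displacement) is the total path length: add the absolute areas under v-t.
0–1 s: v = 0 at t = 12/19 s; triangle areas 72/19 + 49/38 = 193/38 cm
1–5 s: |½(-7 + -9)(4)| = 32 cm
5–8 s: |½(-9 + -8)(3)| = 25.5 cm
8–11 s: |½(-8 + -10)(3)| = 27 cm
Total distance = 1702/19 cm

1702/19 cm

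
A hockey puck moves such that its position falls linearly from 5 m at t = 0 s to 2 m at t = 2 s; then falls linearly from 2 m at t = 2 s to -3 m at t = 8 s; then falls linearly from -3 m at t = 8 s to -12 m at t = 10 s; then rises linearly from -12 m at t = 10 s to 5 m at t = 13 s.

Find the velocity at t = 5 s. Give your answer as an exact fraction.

Velocity is the slope of the x-t graph on 2–8 s: (-3 − 2)/(8 − 2) = -5/6 m/s.

-5/6 m/s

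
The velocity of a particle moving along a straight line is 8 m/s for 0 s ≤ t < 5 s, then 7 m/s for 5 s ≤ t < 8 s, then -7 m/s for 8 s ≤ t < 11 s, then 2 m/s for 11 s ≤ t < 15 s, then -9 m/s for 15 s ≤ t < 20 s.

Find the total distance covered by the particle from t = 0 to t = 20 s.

135 m

Total distance travelled is ∫|v| dt — sum the magnitudes of each area piece.
0–5 s: |8| × 5 = 40 m
5–8 s: |7| × 3 = 21 m
8–11 s: |-7| × 3 = 21 m
11–15 s: |2| × 4 = 8 m
15–20 s: |-9| × 5 = 45 m
Total distance = 135 m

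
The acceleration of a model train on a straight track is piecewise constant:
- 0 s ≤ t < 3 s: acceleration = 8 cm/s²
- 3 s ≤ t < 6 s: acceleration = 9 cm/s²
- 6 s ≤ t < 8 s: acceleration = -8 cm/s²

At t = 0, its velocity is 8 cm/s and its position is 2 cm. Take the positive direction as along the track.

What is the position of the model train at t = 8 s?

On each constant-a segment, Δv = aΔt and Δx = v₀Δt + ½aΔt²; chain segment to segment.
0–3 s: v starts 8 cm/s; Δx = 8·3 + ½·8·3² = 60 cm; v ends 32 cm/s.
3–6 s: v starts 32 cm/s; Δx = 32·3 + ½·9·3² = 136.5 cm; v ends 59 cm/s.
6–8 s: v starts 59 cm/s; Δx = 59·2 + ½·-8·2² = 102 cm; v ends 43 cm/s.
x(8) = 2 + Σ Δx = 300.5 cm.

300.5 cm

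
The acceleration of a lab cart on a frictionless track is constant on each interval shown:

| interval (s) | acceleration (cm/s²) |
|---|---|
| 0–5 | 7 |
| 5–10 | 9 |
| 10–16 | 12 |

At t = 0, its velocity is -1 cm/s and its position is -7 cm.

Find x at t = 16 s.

1048 cm

On each constant-a segment, Δv = aΔt and Δx = v₀Δt + ½aΔt²; chain segment to segment.
0–5 s: v starts -1 cm/s; Δx = -1·5 + ½·7·5² = 82.5 cm; v ends 34 cm/s.
5–10 s: v starts 34 cm/s; Δx = 34·5 + ½·9·5² = 282.5 cm; v ends 79 cm/s.
10–16 s: v starts 79 cm/s; Δx = 79·6 + ½·12·6² = 690 cm; v ends 151 cm/s.
x(16) = -7 + Σ Δx = 1048 cm.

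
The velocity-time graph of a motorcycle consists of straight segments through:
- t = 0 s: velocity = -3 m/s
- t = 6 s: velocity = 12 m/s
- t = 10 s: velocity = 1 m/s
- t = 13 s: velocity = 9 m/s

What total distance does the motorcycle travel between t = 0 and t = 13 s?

71.6 m

Total distance travelled is ∫|v| dt — sum the magnitudes of each area piece.
0–6 s: v = 0 at t = 1.2 s; triangle areas 1.8 + 28.8 = 30.6 m
6–10 s: |½(12 + 1)(4)| = 26 m
10–13 s: |½(1 + 9)(3)| = 15 m
Total distance = 71.6 m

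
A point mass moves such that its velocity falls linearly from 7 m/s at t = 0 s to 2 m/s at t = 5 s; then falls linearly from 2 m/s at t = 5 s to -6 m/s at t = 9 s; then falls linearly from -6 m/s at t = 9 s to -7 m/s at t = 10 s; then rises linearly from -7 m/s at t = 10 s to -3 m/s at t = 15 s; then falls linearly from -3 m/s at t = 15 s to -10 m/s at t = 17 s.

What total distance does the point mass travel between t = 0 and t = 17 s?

77 m

Total distance travelled is ∫|v| dt — sum the magnitudes of each area piece.
0–5 s: |½(7 + 2)(5)| = 22.5 m
5–9 s: v = 0 at t = 6 s; triangle areas 1 + 9 = 10 m
9–10 s: |½(-6 + -7)(1)| = 6.5 m
10–15 s: |½(-7 + -3)(5)| = 25 m
15–17 s: |½(-3 + -10)(2)| = 13 m
Total distance = 77 m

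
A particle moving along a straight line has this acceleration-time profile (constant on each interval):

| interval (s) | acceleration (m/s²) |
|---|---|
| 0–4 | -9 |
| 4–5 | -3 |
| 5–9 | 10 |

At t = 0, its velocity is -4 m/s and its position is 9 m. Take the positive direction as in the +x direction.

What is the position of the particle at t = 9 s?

-212.5 m

On each constant-a segment, Δv = aΔt and Δx = v₀Δt + ½aΔt²; chain segment to segment.
0–4 s: v starts -4 m/s; Δx = -4·4 + ½·-9·4² = -88 m; v ends -40 m/s.
4–5 s: v starts -40 m/s; Δx = -40·1 + ½·-3·1² = -41.5 m; v ends -43 m/s.
5–9 s: v starts -43 m/s; Δx = -43·4 + ½·10·4² = -92 m; v ends -3 m/s.
x(9) = 9 + Σ Δx = -212.5 m.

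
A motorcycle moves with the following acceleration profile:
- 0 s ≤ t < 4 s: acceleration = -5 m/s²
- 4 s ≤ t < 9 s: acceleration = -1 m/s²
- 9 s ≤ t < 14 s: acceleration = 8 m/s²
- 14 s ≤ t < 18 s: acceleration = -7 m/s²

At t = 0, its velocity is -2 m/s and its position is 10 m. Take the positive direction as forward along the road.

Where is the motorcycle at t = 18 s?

On each constant-a segment, Δv = aΔt and Δx = v₀Δt + ½aΔt²; chain segment to segment.
0–4 s: v starts -2 m/s; Δx = -2·4 + ½·-5·4² = -48 m; v ends -22 m/s.
4–9 s: v starts -22 m/s; Δx = -22·5 + ½·-1·5² = -122.5 m; v ends -27 m/s.
9–14 s: v starts -27 m/s; Δx = -27·5 + ½·8·5² = -35 m; v ends 13 m/s.
14–18 s: v starts 13 m/s; Δx = 13·4 + ½·-7·4² = -4 m; v ends -15 m/s.
x(18) = 10 + Σ Δx = -199.5 m.

-199.5 m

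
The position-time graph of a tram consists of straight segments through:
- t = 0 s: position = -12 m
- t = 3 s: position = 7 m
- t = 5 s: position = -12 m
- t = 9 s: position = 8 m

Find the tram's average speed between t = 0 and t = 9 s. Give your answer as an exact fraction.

58/9 m/s

Average speed = (total path length)/(elapsed time); on a piecewise-linear x-t graph the path length is Σ|Δx|.
0–3 s: |Δx| = |7 − -12| = 19 m
3–5 s: |Δx| = |-12 − 7| = 19 m
5–9 s: |Δx| = |8 − -12| = 20 m
Total path = 58 m; average speed = 58/9 = 58/9 m/s.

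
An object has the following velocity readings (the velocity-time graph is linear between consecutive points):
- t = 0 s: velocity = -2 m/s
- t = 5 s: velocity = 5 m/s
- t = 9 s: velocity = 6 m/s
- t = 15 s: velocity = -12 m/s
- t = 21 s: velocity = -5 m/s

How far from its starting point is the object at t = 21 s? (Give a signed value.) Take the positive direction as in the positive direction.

-39.5 m

Net displacement equals the area under the velocity-time graph (areas below the axis count negative).
0–5 s: ½(-2 + 5)(5) = 7.5 m
5–9 s: ½(5 + 6)(4) = 22 m
9–15 s: ½(6 + -12)(6) = -18 m
15–21 s: ½(-12 + -5)(6) = -51 m
Net displacement = -39.5 m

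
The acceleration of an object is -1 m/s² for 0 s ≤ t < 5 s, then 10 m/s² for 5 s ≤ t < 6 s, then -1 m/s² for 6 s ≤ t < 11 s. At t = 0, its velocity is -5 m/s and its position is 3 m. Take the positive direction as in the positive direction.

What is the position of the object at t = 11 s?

On each constant-a segment, Δv = aΔt and Δx = v₀Δt + ½aΔt²; chain segment to segment.
0–5 s: v starts -5 m/s; Δx = -5·5 + ½·-1·5² = -37.5 m; v ends -10 m/s.
5–6 s: v starts -10 m/s; Δx = -10·1 + ½·10·1² = -5 m; v ends 0 m/s.
6–11 s: v starts 0 m/s; Δx = 0·5 + ½·-1·5² = -12.5 m; v ends -5 m/s.
x(11) = 3 + Σ Δx = -52 m.

-52 m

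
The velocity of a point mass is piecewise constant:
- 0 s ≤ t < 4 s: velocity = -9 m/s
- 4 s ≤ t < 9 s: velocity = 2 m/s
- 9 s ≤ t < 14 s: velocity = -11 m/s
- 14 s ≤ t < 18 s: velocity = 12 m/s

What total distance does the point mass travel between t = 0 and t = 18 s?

Distance (not displacement) is the total path length: add the absolute areas under v-t.
0–4 s: |-9| × 4 = 36 m
4–9 s: |2| × 5 = 10 m
9–14 s: |-11| × 5 = 55 m
14–18 s: |12| × 4 = 48 m
Total distance = 149 m

149 m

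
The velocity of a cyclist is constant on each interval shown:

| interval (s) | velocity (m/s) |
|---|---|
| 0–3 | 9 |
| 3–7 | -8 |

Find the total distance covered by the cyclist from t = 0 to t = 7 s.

59 m

Total distance travelled is ∫|v| dt — sum the magnitudes of each area piece.
0–3 s: |9| × 3 = 27 m
3–7 s: |-8| × 4 = 32 m
Total distance = 59 m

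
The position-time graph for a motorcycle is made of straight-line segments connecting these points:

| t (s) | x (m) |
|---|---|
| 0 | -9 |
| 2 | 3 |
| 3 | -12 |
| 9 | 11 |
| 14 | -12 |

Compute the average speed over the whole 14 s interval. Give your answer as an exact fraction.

Average speed = (total path length)/(elapsed time); on a piecewise-linear x-t graph the path length is Σ|Δx|.
0–2 s: |Δx| = |3 − -9| = 12 m
2–3 s: |Δx| = |-12 − 3| = 15 m
3–9 s: |Δx| = |11 − -12| = 23 m
9–14 s: |Δx| = |-12 − 11| = 23 m
Total path = 73 m; average speed = 73/14 = 73/14 m/s.

73/14 m/s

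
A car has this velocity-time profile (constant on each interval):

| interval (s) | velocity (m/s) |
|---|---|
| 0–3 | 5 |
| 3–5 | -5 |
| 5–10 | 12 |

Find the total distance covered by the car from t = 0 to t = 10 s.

Total distance travelled is ∫|v| dt — sum the magnitudes of each area piece.
0–3 s: |5| × 3 = 15 m
3–5 s: |-5| × 2 = 10 m
5–10 s: |12| × 5 = 60 m
Total distance = 85 m

85 m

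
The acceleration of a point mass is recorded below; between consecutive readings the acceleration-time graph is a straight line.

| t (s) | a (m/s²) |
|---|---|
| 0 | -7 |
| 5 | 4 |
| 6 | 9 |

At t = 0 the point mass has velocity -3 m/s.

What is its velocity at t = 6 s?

-4 m/s

Δv equals the area under the a-t graph; then v = v₀ + Δv.
0–5 s: ½(-7 + 4)(5) = -7.5 m/s
5–6 s: ½(4 + 9)(1) = 6.5 m/s
Δv = -1 m/s, so v(6) = -3 + (-1) = -4 m/s.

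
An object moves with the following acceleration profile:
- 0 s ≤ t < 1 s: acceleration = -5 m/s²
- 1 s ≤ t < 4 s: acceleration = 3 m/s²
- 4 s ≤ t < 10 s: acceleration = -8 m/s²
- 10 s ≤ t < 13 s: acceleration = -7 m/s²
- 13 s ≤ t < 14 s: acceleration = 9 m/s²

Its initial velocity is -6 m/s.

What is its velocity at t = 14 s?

-62 m/s

Δv equals the area under the a-t graph; then v = v₀ + Δv.
0–1 s: -5 × 1 = -5 m/s
1–4 s: 3 × 3 = 9 m/s
4–10 s: -8 × 6 = -48 m/s
10–13 s: -7 × 3 = -21 m/s
13–14 s: 9 × 1 = 9 m/s
Δv = -56 m/s, so v(14) = -6 + (-56) = -62 m/s.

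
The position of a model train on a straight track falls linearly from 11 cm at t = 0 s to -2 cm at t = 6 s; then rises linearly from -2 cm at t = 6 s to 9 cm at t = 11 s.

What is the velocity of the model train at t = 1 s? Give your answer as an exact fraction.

-13/6 cm/s

Velocity is the slope of the x-t graph on 0–6 s: (-2 − 11)/(6 − 0) = -13/6 cm/s.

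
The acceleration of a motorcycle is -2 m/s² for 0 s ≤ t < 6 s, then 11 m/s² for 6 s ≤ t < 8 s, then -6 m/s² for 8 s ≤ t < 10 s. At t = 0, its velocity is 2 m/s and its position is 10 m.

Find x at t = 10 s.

On each constant-a segment, Δv = aΔt and Δx = v₀Δt + ½aΔt²; chain segment to segment.
0–6 s: v starts 2 m/s; Δx = 2·6 + ½·-2·6² = -24 m; v ends -10 m/s.
6–8 s: v starts -10 m/s; Δx = -10·2 + ½·11·2² = 2 m; v ends 12 m/s.
8–10 s: v starts 12 m/s; Δx = 12·2 + ½·-6·2² = 12 m; v ends 0 m/s.
x(10) = 10 + Σ Δx = 0 m.

0 m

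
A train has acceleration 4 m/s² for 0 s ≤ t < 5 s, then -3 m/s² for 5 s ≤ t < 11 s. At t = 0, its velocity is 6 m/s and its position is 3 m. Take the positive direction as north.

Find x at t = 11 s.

On each constant-a segment, Δv = aΔt and Δx = v₀Δt + ½aΔt²; chain segment to segment.
0–5 s: v starts 6 m/s; Δx = 6·5 + ½·4·5² = 80 m; v ends 26 m/s.
5–11 s: v starts 26 m/s; Δx = 26·6 + ½·-3·6² = 102 m; v ends 8 m/s.
x(11) = 3 + Σ Δx = 185 m.

185 m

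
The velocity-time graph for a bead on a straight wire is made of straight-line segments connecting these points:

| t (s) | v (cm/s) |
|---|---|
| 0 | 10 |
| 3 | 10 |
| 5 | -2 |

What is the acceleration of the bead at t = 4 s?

Acceleration is the slope of the v-t graph on 3–5 s: (-2 − 10)/(5 − 3) = -6 cm/s².

-6 cm/s²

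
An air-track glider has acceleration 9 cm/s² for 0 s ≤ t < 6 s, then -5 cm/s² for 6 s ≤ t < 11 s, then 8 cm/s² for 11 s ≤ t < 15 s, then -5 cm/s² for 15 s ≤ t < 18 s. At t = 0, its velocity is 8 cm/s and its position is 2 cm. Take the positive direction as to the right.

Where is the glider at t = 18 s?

On each constant-a segment, Δv = aΔt and Δx = v₀Δt + ½aΔt²; chain segment to segment.
0–6 s: v starts 8 cm/s; Δx = 8·6 + ½·9·6² = 210 cm; v ends 62 cm/s.
6–11 s: v starts 62 cm/s; Δx = 62·5 + ½·-5·5² = 247.5 cm; v ends 37 cm/s.
11–15 s: v starts 37 cm/s; Δx = 37·4 + ½·8·4² = 212 cm; v ends 69 cm/s.
15–18 s: v starts 69 cm/s; Δx = 69·3 + ½·-5·3² = 184.5 cm; v ends 54 cm/s.
x(18) = 2 + Σ Δx = 856 cm.

856 cm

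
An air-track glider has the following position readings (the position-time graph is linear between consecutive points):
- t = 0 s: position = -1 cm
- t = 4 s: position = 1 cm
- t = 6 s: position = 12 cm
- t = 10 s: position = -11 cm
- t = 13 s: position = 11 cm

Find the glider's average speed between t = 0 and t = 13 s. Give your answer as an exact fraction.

58/13 cm/s

Average speed = (total path length)/(elapsed time); on a piecewise-linear x-t graph the path length is Σ|Δx|.
0–4 s: |Δx| = |1 − -1| = 2 cm
4–6 s: |Δx| = |12 − 1| = 11 cm
6–10 s: |Δx| = |-11 − 12| = 23 cm
10–13 s: |Δx| = |11 − -11| = 22 cm
Total path = 58 cm; average speed = 58/13 = 58/13 cm/s.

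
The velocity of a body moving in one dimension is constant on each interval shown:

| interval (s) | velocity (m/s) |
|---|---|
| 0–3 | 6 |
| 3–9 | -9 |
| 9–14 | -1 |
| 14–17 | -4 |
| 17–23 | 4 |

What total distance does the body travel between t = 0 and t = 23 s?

Total distance travelled is ∫|v| dt — sum the magnitudes of each area piece.
0–3 s: |6| × 3 = 18 m
3–9 s: |-9| × 6 = 54 m
9–14 s: |-1| × 5 = 5 m
14–17 s: |-4| × 3 = 12 m
17–23 s: |4| × 6 = 24 m
Total distance = 113 m

113 m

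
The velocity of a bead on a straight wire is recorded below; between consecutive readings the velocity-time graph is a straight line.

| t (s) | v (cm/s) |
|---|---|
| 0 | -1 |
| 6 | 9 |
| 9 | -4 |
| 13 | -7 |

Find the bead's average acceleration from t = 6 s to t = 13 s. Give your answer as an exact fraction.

-16/7 cm/s²

Average acceleration = Δv/Δt = (-7 − 9)/(13 − 6) = -16/7 cm/s².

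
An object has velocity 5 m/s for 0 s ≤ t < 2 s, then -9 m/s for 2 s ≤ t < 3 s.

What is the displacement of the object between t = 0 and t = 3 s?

Displacement is the signed area under the v-t curve.
0–2 s: 5 × 2 = 10 m
2–3 s: -9 × 1 = -9 m
Net displacement = 1 m

1 m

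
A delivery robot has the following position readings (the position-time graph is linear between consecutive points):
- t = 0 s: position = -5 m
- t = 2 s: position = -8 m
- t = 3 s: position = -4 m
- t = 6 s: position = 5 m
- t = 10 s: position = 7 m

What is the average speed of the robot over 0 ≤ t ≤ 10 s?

1.8 m/s

Average speed = (total path length)/(elapsed time); on a piecewise-linear x-t graph the path length is Σ|Δx|.
0–2 s: |Δx| = |-8 − -5| = 3 m
2–3 s: |Δx| = |-4 − -8| = 4 m
3–6 s: |Δx| = |5 − -4| = 9 m
6–10 s: |Δx| = |7 − 5| = 2 m
Total path = 18 m; average speed = 18/10 = 1.8 m/s.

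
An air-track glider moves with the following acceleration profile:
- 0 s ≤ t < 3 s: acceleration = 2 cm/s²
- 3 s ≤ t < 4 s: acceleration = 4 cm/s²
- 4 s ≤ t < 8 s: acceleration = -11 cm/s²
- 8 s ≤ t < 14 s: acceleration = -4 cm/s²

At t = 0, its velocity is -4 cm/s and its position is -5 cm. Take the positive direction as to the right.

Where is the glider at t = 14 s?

-368 cm

On each constant-a segment, Δv = aΔt and Δx = v₀Δt + ½aΔt²; chain segment to segment.
0–3 s: v starts -4 cm/s; Δx = -4·3 + ½·2·3² = -3 cm; v ends 2 cm/s.
3–4 s: v starts 2 cm/s; Δx = 2·1 + ½·4·1² = 4 cm; v ends 6 cm/s.
4–8 s: v starts 6 cm/s; Δx = 6·4 + ½·-11·4² = -64 cm; v ends -38 cm/s.
8–14 s: v starts -38 cm/s; Δx = -38·6 + ½·-4·6² = -300 cm; v ends -62 cm/s.
x(14) = -5 + Σ Δx = -368 cm.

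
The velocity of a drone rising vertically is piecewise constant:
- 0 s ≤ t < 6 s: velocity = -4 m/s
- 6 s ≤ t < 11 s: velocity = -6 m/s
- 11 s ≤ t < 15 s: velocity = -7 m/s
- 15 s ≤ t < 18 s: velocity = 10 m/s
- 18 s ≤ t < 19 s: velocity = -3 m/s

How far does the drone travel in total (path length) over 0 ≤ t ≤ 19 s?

115 m

Distance (not displacement) is the total path length: add the absolute areas under v-t.
0–6 s: |-4| × 6 = 24 m
6–11 s: |-6| × 5 = 30 m
11–15 s: |-7| × 4 = 28 m
15–18 s: |10| × 3 = 30 m
18–19 s: |-3| × 1 = 3 m
Total distance = 115 m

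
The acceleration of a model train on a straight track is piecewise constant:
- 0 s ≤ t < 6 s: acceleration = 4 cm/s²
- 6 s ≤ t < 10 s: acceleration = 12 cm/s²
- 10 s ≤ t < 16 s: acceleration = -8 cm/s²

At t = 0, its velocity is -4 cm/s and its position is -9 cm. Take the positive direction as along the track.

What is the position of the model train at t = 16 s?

On each constant-a segment, Δv = aΔt and Δx = v₀Δt + ½aΔt²; chain segment to segment.
0–6 s: v starts -4 cm/s; Δx = -4·6 + ½·4·6² = 48 cm; v ends 20 cm/s.
6–10 s: v starts 20 cm/s; Δx = 20·4 + ½·12·4² = 176 cm; v ends 68 cm/s.
10–16 s: v starts 68 cm/s; Δx = 68·6 + ½·-8·6² = 264 cm; v ends 20 cm/s.
x(16) = -9 + Σ Δx = 479 cm.

479 cm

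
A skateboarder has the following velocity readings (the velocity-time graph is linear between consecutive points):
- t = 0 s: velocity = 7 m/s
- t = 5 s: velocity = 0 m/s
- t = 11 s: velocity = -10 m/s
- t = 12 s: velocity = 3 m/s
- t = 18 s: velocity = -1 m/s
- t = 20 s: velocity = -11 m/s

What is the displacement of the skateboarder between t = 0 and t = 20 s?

-22 m

Net displacement equals the area under the velocity-time graph (areas below the axis count negative).
0–5 s: ½(7 + 0)(5) = 17.5 m
5–11 s: ½(0 + -10)(6) = -30 m
11–12 s: ½(-10 + 3)(1) = -3.5 m
12–18 s: ½(3 + -1)(6) = 6 m
18–20 s: ½(-1 + -11)(2) = -12 m
Net displacement = -22 m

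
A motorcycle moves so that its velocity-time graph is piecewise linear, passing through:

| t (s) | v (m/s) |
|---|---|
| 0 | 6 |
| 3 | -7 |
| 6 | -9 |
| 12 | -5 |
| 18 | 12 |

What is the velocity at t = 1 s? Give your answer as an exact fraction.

5/3 m/s

On 0–3 s the graph is linear from 6 to -7 m/s: v(1) = 6 + (-7 − 6)·(1 − 0)/(3 − 0) = 5/3 m/s.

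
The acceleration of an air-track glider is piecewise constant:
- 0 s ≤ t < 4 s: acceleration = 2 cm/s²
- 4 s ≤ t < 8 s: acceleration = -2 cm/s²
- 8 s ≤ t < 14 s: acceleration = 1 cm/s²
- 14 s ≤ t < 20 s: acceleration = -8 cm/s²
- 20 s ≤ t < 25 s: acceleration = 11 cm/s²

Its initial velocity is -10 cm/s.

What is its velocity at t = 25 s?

3 cm/s

Δv equals the area under the a-t graph; then v = v₀ + Δv.
0–4 s: 2 × 4 = 8 cm/s
4–8 s: -2 × 4 = -8 cm/s
8–14 s: 1 × 6 = 6 cm/s
14–20 s: -8 × 6 = -48 cm/s
20–25 s: 11 × 5 = 55 cm/s
Δv = 13 cm/s, so v(25) = -10 + (13) = 3 cm/s.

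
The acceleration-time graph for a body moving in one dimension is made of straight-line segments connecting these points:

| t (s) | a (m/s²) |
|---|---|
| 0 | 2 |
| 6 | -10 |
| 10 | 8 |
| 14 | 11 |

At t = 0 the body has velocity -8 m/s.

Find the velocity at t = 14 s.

2 m/s

Δv equals the area under the a-t graph; then v = v₀ + Δv.
0–6 s: ½(2 + -10)(6) = -24 m/s
6–10 s: ½(-10 + 8)(4) = -4 m/s
10–14 s: ½(8 + 11)(4) = 38 m/s
Δv = 10 m/s, so v(14) = -8 + (10) = 2 m/s.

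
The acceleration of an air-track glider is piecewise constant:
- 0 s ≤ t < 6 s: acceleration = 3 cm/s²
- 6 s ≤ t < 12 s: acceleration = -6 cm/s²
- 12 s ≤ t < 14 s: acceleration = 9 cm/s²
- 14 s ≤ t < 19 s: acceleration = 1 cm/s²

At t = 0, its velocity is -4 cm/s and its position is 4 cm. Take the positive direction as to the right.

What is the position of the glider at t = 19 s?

-23.5 cm

On each constant-a segment, Δv = aΔt and Δx = v₀Δt + ½aΔt²; chain segment to segment.
0–6 s: v starts -4 cm/s; Δx = -4·6 + ½·3·6² = 30 cm; v ends 14 cm/s.
6–12 s: v starts 14 cm/s; Δx = 14·6 + ½·-6·6² = -24 cm; v ends -22 cm/s.
12–14 s: v starts -22 cm/s; Δx = -22·2 + ½·9·2² = -26 cm; v ends -4 cm/s.
14–19 s: v starts -4 cm/s; Δx = -4·5 + ½·1·5² = -7.5 cm; v ends 1 cm/s.
x(19) = 4 + Σ Δx = -23.5 cm.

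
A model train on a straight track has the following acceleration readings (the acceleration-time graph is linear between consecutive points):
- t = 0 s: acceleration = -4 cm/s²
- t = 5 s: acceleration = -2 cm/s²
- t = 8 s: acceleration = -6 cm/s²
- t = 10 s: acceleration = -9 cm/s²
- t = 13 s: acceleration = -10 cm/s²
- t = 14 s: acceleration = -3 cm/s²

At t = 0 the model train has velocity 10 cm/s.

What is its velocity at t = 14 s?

-67 cm/s

Δv equals the area under the a-t graph; then v = v₀ + Δv.
0–5 s: ½(-4 + -2)(5) = -15 cm/s
5–8 s: ½(-2 + -6)(3) = -12 cm/s
8–10 s: ½(-6 + -9)(2) = -15 cm/s
10–13 s: ½(-9 + -10)(3) = -28.5 cm/s
13–14 s: ½(-10 + -3)(1) = -6.5 cm/s
Δv = -77 cm/s, so v(14) = 10 + (-77) = -67 cm/s.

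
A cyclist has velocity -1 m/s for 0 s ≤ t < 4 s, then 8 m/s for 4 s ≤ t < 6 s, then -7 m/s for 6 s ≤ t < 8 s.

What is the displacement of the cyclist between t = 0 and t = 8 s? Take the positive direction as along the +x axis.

Net displacement equals the area under the velocity-time graph (areas below the axis count negative).
0–4 s: -1 × 4 = -4 m
4–6 s: 8 × 2 = 16 m
6–8 s: -7 × 2 = -14 m
Net displacement = -2 m

-2 m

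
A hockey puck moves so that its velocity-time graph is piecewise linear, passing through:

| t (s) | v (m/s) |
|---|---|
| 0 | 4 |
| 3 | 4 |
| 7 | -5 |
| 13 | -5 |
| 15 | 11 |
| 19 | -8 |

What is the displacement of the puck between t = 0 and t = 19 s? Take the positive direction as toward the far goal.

Displacement is the signed area under the v-t curve.
0–3 s: 4 × 3 = 12 m
3–7 s: ½(4 + -5)(4) = -2 m
7–13 s: -5 × 6 = -30 m
13–15 s: ½(-5 + 11)(2) = 6 m
15–19 s: ½(11 + -8)(4) = 6 m
Net displacement = -8 m

-8 m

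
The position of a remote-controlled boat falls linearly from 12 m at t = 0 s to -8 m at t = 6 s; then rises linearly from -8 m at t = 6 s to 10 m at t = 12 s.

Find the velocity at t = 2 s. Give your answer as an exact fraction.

Velocity is the slope of the x-t graph on 0–6 s: (-8 − 12)/(6 − 0) = -10/3 m/s.

-10/3 m/s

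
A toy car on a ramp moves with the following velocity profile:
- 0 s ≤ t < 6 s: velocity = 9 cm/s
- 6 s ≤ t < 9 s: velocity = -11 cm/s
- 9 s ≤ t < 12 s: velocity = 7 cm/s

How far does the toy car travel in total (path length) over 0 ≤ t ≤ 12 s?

108 cm

Distance (not displacement) is the total path length: add the absolute areas under v-t.
0–6 s: |9| × 6 = 54 cm
6–9 s: |-11| × 3 = 33 cm
9–12 s: |7| × 3 = 21 cm
Total distance = 108 cm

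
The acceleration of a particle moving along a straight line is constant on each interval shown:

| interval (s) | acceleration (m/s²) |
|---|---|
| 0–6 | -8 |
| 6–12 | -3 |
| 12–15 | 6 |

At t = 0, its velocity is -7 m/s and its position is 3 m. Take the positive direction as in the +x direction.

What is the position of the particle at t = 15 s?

On each constant-a segment, Δv = aΔt and Δx = v₀Δt + ½aΔt²; chain segment to segment.
0–6 s: v starts -7 m/s; Δx = -7·6 + ½·-8·6² = -186 m; v ends -55 m/s.
6–12 s: v starts -55 m/s; Δx = -55·6 + ½·-3·6² = -384 m; v ends -73 m/s.
12–15 s: v starts -73 m/s; Δx = -73·3 + ½·6·3² = -192 m; v ends -55 m/s.
x(15) = 3 + Σ Δx = -759 m.

-759 m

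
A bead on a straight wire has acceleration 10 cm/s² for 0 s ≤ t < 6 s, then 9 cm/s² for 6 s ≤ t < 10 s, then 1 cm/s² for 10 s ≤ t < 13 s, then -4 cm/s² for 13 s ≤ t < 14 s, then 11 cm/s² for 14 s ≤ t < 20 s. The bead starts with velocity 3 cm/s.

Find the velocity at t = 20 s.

Δv equals the area under the a-t graph; then v = v₀ + Δv.
0–6 s: 10 × 6 = 60 cm/s
6–10 s: 9 × 4 = 36 cm/s
10–13 s: 1 × 3 = 3 cm/s
13–14 s: -4 × 1 = -4 cm/s
14–20 s: 11 × 6 = 66 cm/s
Δv = 161 cm/s, so v(20) = 3 + (161) = 164 cm/s.

164 cm/s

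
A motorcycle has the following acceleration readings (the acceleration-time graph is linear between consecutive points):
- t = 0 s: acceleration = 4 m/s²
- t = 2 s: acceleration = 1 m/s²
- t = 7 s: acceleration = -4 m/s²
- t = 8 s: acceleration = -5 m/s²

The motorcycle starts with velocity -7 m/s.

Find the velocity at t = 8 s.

-14 m/s

Δv equals the area under the a-t graph; then v = v₀ + Δv.
0–2 s: ½(4 + 1)(2) = 5 m/s
2–7 s: ½(1 + -4)(5) = -7.5 m/s
7–8 s: ½(-4 + -5)(1) = -4.5 m/s
Δv = -7 m/s, so v(8) = -7 + (-7) = -14 m/s.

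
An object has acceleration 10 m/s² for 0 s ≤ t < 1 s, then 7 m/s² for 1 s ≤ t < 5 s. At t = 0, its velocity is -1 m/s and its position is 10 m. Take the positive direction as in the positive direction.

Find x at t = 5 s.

On each constant-a segment, Δv = aΔt and Δx = v₀Δt + ½aΔt²; chain segment to segment.
0–1 s: v starts -1 m/s; Δx = -1·1 + ½·10·1² = 4 m; v ends 9 m/s.
1–5 s: v starts 9 m/s; Δx = 9·4 + ½·7·4² = 92 m; v ends 37 m/s.
x(5) = 10 + Σ Δx = 106 m.

106 m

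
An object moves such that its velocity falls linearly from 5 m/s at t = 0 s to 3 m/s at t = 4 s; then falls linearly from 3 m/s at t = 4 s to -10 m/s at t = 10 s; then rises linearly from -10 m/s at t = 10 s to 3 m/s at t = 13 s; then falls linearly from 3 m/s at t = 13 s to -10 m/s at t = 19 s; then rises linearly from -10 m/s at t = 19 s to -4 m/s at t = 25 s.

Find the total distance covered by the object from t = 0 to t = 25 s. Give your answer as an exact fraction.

Total distance travelled is ∫|v| dt — sum the magnitudes of each area piece.
0–4 s: |½(5 + 3)(4)| = 16 m
4–10 s: v = 0 at t = 70/13 s; triangle areas 27/13 + 300/13 = 327/13 m
10–13 s: v = 0 at t = 160/13 s; triangle areas 150/13 + 27/26 = 327/26 m
13–19 s: v = 0 at t = 187/13 s; triangle areas 27/13 + 300/13 = 327/13 m
19–25 s: |½(-10 + -4)(6)| = 42 m
Total distance = 3143/26 m

3143/26 m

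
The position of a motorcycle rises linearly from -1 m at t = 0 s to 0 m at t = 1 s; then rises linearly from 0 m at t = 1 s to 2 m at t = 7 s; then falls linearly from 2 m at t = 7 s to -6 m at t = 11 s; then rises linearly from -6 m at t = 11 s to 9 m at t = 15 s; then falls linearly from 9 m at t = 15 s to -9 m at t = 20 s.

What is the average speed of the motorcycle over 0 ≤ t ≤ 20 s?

Average speed = (total path length)/(elapsed time); on a piecewise-linear x-t graph the path length is Σ|Δx|.
0–1 s: |Δx| = |0 − -1| = 1 m
1–7 s: |Δx| = |2 − 0| = 2 m
7–11 s: |Δx| = |-6 − 2| = 8 m
11–15 s: |Δx| = |9 − -6| = 15 m
15–20 s: |Δx| = |-9 − 9| = 18 m
Total path = 44 m; average speed = 44/20 = 2.2 m/s.

2.2 m/s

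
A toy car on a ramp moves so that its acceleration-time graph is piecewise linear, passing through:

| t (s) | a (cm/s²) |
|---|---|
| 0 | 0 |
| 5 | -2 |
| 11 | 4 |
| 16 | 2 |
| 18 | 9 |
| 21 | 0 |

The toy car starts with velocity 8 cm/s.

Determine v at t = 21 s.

48.5 cm/s

Δv equals the area under the a-t graph; then v = v₀ + Δv.
0–5 s: ½(0 + -2)(5) = -5 cm/s
5–11 s: ½(-2 + 4)(6) = 6 cm/s
11–16 s: ½(4 + 2)(5) = 15 cm/s
16–18 s: ½(2 + 9)(2) = 11 cm/s
18–21 s: ½(9 + 0)(3) = 13.5 cm/s
Δv = 40.5 cm/s, so v(21) = 8 + (40.5) = 48.5 cm/s.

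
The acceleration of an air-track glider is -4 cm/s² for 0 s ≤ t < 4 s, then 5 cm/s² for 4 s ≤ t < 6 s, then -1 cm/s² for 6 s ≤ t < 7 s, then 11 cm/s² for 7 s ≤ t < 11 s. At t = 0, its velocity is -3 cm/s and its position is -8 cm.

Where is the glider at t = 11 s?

-41.5 cm

On each constant-a segment, Δv = aΔt and Δx = v₀Δt + ½aΔt²; chain segment to segment.
0–4 s: v starts -3 cm/s; Δx = -3·4 + ½·-4·4² = -44 cm; v ends -19 cm/s.
4–6 s: v starts -19 cm/s; Δx = -19·2 + ½·5·2² = -28 cm; v ends -9 cm/s.
6–7 s: v starts -9 cm/s; Δx = -9·1 + ½·-1·1² = -9.5 cm; v ends -10 cm/s.
7–11 s: v starts -10 cm/s; Δx = -10·4 + ½·11·4² = 48 cm; v ends 34 cm/s.
x(11) = -8 + Σ Δx = -41.5 cm.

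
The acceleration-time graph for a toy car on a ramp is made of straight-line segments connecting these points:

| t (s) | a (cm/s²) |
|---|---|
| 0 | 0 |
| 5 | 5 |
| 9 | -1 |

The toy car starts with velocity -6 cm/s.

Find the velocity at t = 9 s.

Δv equals the area under the a-t graph; then v = v₀ + Δv.
0–5 s: ½(0 + 5)(5) = 12.5 cm/s
5–9 s: ½(5 + -1)(4) = 8 cm/s
Δv = 20.5 cm/s, so v(9) = -6 + (20.5) = 14.5 cm/s.

14.5 cm/s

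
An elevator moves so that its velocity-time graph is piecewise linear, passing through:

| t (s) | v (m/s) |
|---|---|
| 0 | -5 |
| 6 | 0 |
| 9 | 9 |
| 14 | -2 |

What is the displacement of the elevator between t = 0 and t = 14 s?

16 m

Net displacement equals the area under the velocity-time graph (areas below the axis count negative).
0–6 s: ½(-5 + 0)(6) = -15 m
6–9 s: ½(0 + 9)(3) = 13.5 m
9–14 s: ½(9 + -2)(5) = 17.5 m
Net displacement = 16 m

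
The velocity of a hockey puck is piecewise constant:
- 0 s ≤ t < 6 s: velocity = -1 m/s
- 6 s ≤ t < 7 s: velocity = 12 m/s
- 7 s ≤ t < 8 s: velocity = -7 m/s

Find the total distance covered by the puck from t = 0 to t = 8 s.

25 m

Total distance travelled is ∫|v| dt — sum the magnitudes of each area piece.
0–6 s: |-1| × 6 = 6 m
6–7 s: |12| × 1 = 12 m
7–8 s: |-7| × 1 = 7 m
Total distance = 25 m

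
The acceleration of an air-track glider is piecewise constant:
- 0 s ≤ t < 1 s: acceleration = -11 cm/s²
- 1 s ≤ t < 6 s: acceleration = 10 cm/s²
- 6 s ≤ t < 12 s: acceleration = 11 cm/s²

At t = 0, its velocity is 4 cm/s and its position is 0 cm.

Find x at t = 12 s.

On each constant-a segment, Δv = aΔt and Δx = v₀Δt + ½aΔt²; chain segment to segment.
0–1 s: v starts 4 cm/s; Δx = 4·1 + ½·-11·1² = -1.5 cm; v ends -7 cm/s.
1–6 s: v starts -7 cm/s; Δx = -7·5 + ½·10·5² = 90 cm; v ends 43 cm/s.
6–12 s: v starts 43 cm/s; Δx = 43·6 + ½·11·6² = 456 cm; v ends 109 cm/s.
x(12) = 0 + Σ Δx = 544.5 cm.

544.5 cm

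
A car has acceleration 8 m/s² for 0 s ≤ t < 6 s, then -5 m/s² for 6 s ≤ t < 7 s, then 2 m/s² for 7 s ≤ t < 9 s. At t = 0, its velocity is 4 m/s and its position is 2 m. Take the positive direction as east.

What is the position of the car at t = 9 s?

317.5 m

On each constant-a segment, Δv = aΔt and Δx = v₀Δt + ½aΔt²; chain segment to segment.
0–6 s: v starts 4 m/s; Δx = 4·6 + ½·8·6² = 168 m; v ends 52 m/s.
6–7 s: v starts 52 m/s; Δx = 52·1 + ½·-5·1² = 49.5 m; v ends 47 m/s.
7–9 s: v starts 47 m/s; Δx = 47·2 + ½·2·2² = 98 m; v ends 51 m/s.
x(9) = 2 + Σ Δx = 317.5 m.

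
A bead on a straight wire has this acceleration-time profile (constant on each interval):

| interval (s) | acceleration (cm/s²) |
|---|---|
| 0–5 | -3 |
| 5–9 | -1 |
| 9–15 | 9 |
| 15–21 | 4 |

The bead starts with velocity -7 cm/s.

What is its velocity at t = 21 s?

52 cm/s

Δv equals the area under the a-t graph; then v = v₀ + Δv.
0–5 s: -3 × 5 = -15 cm/s
5–9 s: -1 × 4 = -4 cm/s
9–15 s: 9 × 6 = 54 cm/s
15–21 s: 4 × 6 = 24 cm/s
Δv = 59 cm/s, so v(21) = -7 + (59) = 52 cm/s.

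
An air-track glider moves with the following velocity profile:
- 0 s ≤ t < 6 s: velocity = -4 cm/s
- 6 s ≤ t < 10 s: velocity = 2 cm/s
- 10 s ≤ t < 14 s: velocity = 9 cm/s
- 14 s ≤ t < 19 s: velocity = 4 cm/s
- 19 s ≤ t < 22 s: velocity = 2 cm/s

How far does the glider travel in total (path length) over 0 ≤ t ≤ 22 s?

Distance (not displacement) is the total path length: add the absolute areas under v-t.
0–6 s: |-4| × 6 = 24 cm
6–10 s: |2| × 4 = 8 cm
10–14 s: |9| × 4 = 36 cm
14–19 s: |4| × 5 = 20 cm
19–22 s: |2| × 3 = 6 cm
Total distance = 94 cm

94 cm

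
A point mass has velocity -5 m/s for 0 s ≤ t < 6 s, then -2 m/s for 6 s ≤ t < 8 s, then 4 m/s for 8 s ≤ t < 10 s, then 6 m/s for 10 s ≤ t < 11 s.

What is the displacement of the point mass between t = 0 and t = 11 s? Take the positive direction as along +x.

Displacement is the signed area under the v-t curve.
0–6 s: -5 × 6 = -30 m
6–8 s: -2 × 2 = -4 m
8–10 s: 4 × 2 = 8 m
10–11 s: 6 × 1 = 6 m
Net displacement = -20 m

-20 m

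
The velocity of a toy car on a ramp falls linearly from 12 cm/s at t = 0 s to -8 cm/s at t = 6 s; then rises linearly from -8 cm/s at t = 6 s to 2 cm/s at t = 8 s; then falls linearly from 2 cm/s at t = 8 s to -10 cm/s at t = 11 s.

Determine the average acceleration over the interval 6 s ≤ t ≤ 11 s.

Average acceleration = Δv/Δt = (-10 − -8)/(11 − 6) = -0.4 cm/s².

-0.4 cm/s²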